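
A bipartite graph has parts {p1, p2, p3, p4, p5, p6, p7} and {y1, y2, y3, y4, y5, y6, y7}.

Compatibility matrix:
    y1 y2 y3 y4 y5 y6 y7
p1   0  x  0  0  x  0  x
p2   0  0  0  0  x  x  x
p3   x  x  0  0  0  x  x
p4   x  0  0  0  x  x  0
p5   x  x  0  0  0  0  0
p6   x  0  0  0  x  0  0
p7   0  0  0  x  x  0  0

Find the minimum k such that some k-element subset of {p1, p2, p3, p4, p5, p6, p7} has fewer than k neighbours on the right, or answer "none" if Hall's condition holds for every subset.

6

Take S = {p1, p2, p3, p4, p5, p6}. Its neighbourhood is {y1, y2, y5, y6, y7}, so |N(S)| = 5 < |S| = 6.
Every subset of size less than 6 has at least as many neighbours as members, so 6 is the minimum.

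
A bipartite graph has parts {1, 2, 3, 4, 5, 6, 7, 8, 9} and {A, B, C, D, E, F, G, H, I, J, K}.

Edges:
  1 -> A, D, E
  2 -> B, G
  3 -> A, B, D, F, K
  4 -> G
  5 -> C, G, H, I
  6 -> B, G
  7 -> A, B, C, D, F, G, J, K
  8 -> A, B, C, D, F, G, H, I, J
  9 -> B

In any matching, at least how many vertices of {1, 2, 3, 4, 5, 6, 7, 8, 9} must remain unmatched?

2

A valid assignment of size 7: 1–E, 2–B, 3–K, 4–G, 5–C, 7–A, 8–J.
The set {2, 4, 6, 9} has only 2 neighbours ({B, G}), so by Hall's theorem at most 7 of the 9 left vertices can be matched.
That matches 7 of the 9, leaving 2 unmatched; no matching can do better.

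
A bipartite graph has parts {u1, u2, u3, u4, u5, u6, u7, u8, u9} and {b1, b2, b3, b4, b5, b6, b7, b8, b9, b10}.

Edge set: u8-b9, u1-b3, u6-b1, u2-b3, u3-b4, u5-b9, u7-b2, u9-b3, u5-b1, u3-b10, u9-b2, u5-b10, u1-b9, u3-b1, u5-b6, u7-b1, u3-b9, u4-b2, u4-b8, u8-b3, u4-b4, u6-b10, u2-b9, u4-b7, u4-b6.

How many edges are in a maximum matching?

A valid assignment of size 8: u1-b9, u2-b3, u3-b4, u4-b7, u5-b6, u6-b10, u7-b1, u9-b2.
The set {u1, u2, u8} has only 2 neighbours ({b3, b9}), so by Hall's theorem at most 8 of the 9 left vertices can be matched.

8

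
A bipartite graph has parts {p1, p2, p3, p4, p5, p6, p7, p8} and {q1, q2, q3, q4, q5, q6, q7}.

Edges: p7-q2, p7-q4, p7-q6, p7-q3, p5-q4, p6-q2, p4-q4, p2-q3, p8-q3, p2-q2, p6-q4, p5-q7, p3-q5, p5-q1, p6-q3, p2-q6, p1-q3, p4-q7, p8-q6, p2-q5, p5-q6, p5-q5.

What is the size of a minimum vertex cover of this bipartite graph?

The 7 edges p1–q3, p2–q2, p3–q5, p4–q7, p5–q1, p6–q4, p7–q6 form a matching, so any vertex cover needs at least 7 vertices (one per matched edge).
Conversely {p4, p5, q2, q3, q4, q5, q6} meets every edge and has exactly 7 vertices, so 7 is optimal.

7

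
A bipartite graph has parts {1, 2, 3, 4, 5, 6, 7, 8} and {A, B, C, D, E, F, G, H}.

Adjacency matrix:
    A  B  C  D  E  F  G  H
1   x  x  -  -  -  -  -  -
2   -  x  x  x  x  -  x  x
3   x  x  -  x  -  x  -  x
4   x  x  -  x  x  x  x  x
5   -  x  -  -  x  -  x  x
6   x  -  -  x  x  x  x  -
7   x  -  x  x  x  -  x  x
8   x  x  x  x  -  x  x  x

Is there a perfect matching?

One maximum matching: 1→B, 2→C, 3→D, 4→F, 5→H, 6→E, 7→A, 8→G.
All 8 left vertices are covered.

Yes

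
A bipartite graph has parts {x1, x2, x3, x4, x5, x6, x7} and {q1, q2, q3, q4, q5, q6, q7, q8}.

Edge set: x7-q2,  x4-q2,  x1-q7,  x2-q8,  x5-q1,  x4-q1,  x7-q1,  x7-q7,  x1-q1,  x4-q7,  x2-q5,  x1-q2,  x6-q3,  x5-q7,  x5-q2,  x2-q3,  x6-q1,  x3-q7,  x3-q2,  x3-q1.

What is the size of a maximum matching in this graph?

A valid assignment of size 5: x1→q1, x2→q8, x3→q7, x4→q2, x6→q3.
The set {x1, x3, x4, x5, x7} has only 3 neighbours ({q1, q2, q7}), so by Hall's theorem at most 5 of the 7 left vertices can be matched.

5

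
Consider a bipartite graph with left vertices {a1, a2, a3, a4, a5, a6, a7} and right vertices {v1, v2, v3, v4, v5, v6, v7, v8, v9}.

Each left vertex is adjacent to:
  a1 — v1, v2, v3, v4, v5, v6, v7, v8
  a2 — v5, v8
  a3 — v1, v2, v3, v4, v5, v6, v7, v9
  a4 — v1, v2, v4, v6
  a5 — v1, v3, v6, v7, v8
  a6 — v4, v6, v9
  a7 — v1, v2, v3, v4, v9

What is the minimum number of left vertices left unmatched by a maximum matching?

A valid assignment of size 7: a1–v8, a2–v5, a3–v2, a4–v1, a5–v6, a6–v4, a7–v3.
This saturates every left vertex, so 7 is the maximum.
That matches 7 of the 7, leaving 0 unmatched; no matching can do better.

0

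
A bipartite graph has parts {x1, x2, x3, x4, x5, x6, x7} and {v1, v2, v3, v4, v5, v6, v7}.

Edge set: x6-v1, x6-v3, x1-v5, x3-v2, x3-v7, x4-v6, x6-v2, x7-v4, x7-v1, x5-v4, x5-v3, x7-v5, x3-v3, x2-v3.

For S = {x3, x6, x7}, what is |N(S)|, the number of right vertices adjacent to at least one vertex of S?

The union of neighbours of {x3, x6, x7} is {v1, v2, v3, v4, v5, v7}, which has 6 elements.
Since |N(S)| = 6 ≥ |S| = 3, Hall's condition holds for this subset.

6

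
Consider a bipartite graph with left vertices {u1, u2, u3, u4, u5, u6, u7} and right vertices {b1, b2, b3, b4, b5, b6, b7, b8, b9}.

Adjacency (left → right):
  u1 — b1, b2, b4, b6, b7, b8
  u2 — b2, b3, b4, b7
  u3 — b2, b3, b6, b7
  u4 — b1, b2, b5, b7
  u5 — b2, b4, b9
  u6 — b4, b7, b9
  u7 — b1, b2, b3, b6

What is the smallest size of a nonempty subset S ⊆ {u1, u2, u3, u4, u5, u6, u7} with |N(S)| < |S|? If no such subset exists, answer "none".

A matching saturating every left vertex exists, for instance u1→b1, u2→b7, u3→b6, u4→b5, u5→b2, u6→b4, u7→b3.
By Hall's marriage theorem, this means |N(S)| ≥ |S| for every subset S, so no violating subset exists.

none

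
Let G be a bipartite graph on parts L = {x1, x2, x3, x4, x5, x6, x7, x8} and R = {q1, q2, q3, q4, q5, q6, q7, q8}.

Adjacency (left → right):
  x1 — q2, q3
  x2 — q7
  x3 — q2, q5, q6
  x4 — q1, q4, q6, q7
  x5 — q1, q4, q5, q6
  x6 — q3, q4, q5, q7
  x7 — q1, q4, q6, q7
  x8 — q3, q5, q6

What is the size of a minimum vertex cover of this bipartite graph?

7

A maximum matching has 7 edges (e.g. x1–q3, x2–q7, x3–q2, x4–q4, x5–q1, x6–q5, x7–q6).
By König's theorem the minimum vertex cover has the same size. One such cover is {q1, q2, q3, q4, q5, q6, q7}.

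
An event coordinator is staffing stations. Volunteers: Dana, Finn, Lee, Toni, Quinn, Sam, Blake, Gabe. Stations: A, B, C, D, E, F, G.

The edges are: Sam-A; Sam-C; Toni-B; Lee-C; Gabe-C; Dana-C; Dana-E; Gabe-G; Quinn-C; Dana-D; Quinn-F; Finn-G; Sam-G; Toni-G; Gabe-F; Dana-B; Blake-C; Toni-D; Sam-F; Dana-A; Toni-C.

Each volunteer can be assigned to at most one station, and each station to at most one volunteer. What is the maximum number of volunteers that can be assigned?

For example, pair Dana–E, Finn–G, Lee–C, Toni–B, Quinn–F, Sam–A.
The set {Finn, Lee, Quinn, Blake, Gabe} has only 3 neighbours ({C, F, G}), so by Hall's theorem at most 6 of the 8 volunteers can be matched.

6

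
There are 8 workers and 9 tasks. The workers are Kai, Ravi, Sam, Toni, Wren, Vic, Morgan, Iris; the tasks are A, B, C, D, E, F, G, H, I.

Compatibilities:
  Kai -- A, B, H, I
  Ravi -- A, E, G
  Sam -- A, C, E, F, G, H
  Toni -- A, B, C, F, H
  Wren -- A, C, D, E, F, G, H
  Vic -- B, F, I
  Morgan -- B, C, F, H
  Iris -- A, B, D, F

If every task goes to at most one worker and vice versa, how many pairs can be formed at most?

8

A valid assignment of size 8: Kai-H, Ravi-E, Sam-C, Toni-A, Wren-G, Vic-I, Morgan-F, Iris-B.
All 8 workers are matched, so no larger matching exists.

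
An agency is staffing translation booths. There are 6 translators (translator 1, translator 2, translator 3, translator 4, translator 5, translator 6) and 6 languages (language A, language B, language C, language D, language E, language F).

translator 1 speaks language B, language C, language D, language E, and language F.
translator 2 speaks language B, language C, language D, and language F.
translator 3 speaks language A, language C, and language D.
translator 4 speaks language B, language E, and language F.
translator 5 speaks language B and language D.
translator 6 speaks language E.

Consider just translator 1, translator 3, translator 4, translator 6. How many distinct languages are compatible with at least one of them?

The union of neighbours of {translator 1, translator 3, translator 4, translator 6} is {language A, language B, language C, language D, language E, language F}, which has 6 elements.
Since |N(S)| = 6 ≥ |S| = 4, Hall's condition holds for this subset.

6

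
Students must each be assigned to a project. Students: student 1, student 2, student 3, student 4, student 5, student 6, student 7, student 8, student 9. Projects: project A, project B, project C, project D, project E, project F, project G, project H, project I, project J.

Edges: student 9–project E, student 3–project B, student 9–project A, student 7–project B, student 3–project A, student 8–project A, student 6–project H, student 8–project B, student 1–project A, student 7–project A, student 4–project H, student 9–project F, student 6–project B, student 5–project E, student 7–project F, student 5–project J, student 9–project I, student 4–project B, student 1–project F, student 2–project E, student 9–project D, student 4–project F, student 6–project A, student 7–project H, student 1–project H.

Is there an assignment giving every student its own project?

The set {student 1, student 3, student 4, student 6, student 7, student 8} has only 4 neighbours ({project A, project B, project F, project H}), so by Hall's theorem at most 7 of the 9 students can be matched.
Hence no matching covers every student.

No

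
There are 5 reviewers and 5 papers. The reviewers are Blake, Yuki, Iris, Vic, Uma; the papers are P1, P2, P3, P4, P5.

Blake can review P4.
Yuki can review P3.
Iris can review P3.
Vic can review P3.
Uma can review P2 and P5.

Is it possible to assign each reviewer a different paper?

No

The set {Yuki, Iris, Vic} has only 1 neighbour ({P3}), so by Hall's theorem at most 3 of the 5 reviewers can be matched.
Hence no matching covers every reviewer.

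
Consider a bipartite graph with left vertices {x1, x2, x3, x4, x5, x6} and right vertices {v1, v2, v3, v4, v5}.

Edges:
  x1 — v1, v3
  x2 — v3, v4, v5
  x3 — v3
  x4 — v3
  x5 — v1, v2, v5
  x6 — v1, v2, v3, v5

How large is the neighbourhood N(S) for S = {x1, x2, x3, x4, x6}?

The union of neighbours of {x1, x2, x3, x4, x6} is {v1, v2, v3, v4, v5}, which has 5 elements.
Since |N(S)| = 5 ≥ |S| = 5, Hall's condition holds for this subset.

5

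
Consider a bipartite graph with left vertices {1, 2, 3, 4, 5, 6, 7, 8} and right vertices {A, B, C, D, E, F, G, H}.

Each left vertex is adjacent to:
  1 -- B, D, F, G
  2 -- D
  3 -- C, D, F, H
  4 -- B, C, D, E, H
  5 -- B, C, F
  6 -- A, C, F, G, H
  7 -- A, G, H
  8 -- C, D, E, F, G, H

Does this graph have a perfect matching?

For example, pair 1–F, 2–D, 3–C, 4–E, 5–B, 6–A, 7–H, 8–G.
All 8 left vertices are covered.

Yes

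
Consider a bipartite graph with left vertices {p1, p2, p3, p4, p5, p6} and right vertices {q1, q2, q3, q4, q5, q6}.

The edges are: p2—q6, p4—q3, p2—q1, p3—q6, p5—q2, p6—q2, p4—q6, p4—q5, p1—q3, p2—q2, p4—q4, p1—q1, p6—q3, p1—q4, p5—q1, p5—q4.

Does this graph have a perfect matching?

Yes

A valid assignment of size 6: p1→q3, p2→q1, p3→q6, p4→q5, p5→q4, p6→q2.
Every left vertex is matched, so this is a perfect matching.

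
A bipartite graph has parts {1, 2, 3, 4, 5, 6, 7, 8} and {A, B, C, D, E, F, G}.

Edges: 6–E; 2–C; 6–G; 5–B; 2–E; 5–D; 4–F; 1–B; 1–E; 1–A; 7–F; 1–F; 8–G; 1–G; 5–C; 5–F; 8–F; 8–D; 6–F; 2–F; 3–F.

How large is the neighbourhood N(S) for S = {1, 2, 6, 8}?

The union of neighbours of {1, 2, 6, 8} is {A, B, C, D, E, F, G}, which has 7 elements.
Since |N(S)| = 7 ≥ |S| = 4, Hall's condition holds for this subset.

7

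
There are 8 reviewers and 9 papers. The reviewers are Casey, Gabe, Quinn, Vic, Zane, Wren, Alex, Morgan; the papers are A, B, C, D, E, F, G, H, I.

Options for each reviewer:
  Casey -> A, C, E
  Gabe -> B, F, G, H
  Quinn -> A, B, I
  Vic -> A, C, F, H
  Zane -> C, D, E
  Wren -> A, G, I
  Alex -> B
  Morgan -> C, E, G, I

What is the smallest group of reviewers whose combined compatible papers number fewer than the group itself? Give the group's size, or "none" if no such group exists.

none

A matching saturating every reviewer exists, for instance Casey→C, Gabe→G, Quinn→A, Vic→F, Zane→D, Wren→I, Alex→B, Morgan→E.
By Hall's marriage theorem, this means |N(S)| ≥ |S| for every subset S, so no violating subset exists.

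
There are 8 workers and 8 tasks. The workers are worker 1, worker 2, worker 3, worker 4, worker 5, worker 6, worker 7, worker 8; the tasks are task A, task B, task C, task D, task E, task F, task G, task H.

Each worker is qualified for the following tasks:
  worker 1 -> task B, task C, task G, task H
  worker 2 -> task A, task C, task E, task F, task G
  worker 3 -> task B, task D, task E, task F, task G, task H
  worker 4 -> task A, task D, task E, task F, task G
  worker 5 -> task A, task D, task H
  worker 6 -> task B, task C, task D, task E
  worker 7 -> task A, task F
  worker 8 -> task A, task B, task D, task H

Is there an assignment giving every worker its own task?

Yes

One maximum matching: worker 1→task B, worker 2→task C, worker 3→task F, worker 4→task G, worker 5→task H, worker 6→task E, worker 7→task A, worker 8→task D.
All 8 workers are covered.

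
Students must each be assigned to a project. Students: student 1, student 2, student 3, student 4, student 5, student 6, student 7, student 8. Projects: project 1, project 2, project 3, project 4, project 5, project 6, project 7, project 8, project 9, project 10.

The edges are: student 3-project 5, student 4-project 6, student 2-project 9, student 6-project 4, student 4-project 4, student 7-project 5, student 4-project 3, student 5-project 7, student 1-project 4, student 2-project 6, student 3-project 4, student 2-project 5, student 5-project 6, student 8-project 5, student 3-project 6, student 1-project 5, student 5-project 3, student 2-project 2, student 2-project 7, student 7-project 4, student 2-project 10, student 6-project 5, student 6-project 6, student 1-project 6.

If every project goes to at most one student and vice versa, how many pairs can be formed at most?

6

A valid assignment of size 6: student 1–project 6, student 2–project 9, student 3–project 5, student 4–project 3, student 5–project 7, student 6–project 4.
The set {student 1, student 3, student 6, student 7, student 8} has only 3 neighbours ({project 4, project 5, project 6}), so by Hall's theorem at most 6 of the 8 students can be matched.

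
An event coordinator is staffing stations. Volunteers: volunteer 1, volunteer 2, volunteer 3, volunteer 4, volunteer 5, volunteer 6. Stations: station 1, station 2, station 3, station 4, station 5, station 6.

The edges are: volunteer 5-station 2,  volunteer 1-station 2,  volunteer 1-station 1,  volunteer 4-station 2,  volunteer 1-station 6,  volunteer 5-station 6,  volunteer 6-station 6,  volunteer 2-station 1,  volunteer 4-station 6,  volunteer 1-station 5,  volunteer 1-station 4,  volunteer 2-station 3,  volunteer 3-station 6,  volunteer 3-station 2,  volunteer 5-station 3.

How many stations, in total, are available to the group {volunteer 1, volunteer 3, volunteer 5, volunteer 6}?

6

The union of neighbours of {volunteer 1, volunteer 3, volunteer 5, volunteer 6} is {station 1, station 2, station 3, station 4, station 5, station 6}, which has 6 elements.
Since |N(S)| = 6 ≥ |S| = 4, Hall's condition holds for this subset.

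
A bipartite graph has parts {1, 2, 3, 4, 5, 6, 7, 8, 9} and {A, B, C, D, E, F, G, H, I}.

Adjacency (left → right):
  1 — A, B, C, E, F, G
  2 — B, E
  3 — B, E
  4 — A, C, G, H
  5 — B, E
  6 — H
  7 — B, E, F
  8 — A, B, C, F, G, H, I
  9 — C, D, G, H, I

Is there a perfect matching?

No

The set {2, 3, 5} has only 2 neighbours ({B, E}), so by Hall's theorem at most 8 of the 9 left vertices can be matched.
Hence no matching covers every left vertex.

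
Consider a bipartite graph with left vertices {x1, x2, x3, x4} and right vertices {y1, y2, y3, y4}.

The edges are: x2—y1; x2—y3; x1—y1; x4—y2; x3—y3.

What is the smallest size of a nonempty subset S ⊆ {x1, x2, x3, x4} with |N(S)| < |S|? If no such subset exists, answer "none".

3

Take S = {x1, x2, x3}. Its neighbourhood is {y1, y3}, so |N(S)| = 2 < |S| = 3.
Every subset of size less than 3 has at least as many neighbours as members, so 3 is the minimum.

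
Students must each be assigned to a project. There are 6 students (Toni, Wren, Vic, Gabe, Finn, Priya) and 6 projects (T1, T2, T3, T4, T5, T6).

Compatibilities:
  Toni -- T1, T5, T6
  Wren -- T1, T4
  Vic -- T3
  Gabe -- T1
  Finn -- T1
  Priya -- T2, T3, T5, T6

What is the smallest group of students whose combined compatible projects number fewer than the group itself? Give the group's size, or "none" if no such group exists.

2

Take S = {Gabe, Finn}. Its neighbourhood is {T1}, so |N(S)| = 1 < |S| = 2.
No single vertex violates Hall's condition since each has at least one neighbour, so 2 is the minimum.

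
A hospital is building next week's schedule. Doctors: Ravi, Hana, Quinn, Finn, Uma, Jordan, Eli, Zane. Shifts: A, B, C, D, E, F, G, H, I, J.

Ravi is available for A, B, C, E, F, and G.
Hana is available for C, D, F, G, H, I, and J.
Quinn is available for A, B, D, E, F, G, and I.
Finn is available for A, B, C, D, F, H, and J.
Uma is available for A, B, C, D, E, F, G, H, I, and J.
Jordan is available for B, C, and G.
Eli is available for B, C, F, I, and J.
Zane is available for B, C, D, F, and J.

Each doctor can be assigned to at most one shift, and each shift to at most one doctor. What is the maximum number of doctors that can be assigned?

One maximum matching: Ravi-E, Hana-F, Quinn-A, Finn-H, Uma-G, Jordan-C, Eli-B, Zane-J.
All 8 doctors are matched, so no larger matching exists.

8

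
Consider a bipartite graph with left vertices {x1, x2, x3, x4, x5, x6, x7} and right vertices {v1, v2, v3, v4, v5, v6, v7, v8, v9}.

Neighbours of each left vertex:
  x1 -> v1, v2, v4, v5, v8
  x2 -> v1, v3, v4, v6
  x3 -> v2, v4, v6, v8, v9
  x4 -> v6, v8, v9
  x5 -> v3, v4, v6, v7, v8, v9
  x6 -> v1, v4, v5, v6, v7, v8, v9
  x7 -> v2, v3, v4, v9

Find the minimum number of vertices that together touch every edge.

7

A maximum matching has 7 edges (e.g. x1–v5, x2–v1, x3–v8, x4–v9, x5–v3, x6–v6, x7–v2).
By König's theorem the minimum vertex cover has the same size. One such cover is {x1, x2, x3, x4, x5, x6, x7}.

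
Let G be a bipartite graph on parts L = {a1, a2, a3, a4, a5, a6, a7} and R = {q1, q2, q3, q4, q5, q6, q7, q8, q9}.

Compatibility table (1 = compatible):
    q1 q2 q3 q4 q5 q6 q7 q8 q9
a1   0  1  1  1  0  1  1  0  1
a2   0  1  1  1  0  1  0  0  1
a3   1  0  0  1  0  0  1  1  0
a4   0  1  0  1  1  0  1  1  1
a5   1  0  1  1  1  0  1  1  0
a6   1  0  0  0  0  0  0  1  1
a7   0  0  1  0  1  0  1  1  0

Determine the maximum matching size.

7

For example, pair a1→q6, a2→q3, a3→q7, a4→q4, a5→q1, a6→q9, a7→q8.
All 7 left vertices are matched, so no larger matching exists.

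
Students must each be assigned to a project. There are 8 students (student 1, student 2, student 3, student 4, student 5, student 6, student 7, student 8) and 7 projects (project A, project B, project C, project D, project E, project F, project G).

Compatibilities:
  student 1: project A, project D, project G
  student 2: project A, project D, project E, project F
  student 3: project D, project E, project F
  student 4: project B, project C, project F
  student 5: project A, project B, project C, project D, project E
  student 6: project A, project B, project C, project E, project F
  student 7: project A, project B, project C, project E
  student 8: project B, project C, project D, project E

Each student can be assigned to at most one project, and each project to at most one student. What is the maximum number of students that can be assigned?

7

For example, pair student 1–project G, student 2–project D, student 3–project F, student 4–project B, student 5–project A, student 6–project C, student 7–project E.
The set {student 2, student 3, student 4, student 5, student 6, student 7, student 8} has only 6 neighbours ({project A, project B, project C, project D, project E, project F}), so by Hall's theorem at most 7 of the 8 students can be matched.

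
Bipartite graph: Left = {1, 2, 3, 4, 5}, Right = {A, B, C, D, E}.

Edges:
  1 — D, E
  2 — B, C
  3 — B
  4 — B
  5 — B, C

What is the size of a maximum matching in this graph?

3

A valid assignment of size 3: 1-E, 2-C, 3-B.
The set {2, 3, 4, 5} has only 2 neighbours ({B, C}), so by Hall's theorem at most 3 of the 5 left vertices can be matched.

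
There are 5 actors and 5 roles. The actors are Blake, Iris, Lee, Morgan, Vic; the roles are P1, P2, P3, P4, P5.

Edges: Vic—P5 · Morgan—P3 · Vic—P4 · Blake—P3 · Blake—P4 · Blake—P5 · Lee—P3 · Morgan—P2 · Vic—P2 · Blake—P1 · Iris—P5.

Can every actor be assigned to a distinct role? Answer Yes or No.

A valid assignment of size 5: Blake→P1, Iris→P5, Lee→P3, Morgan→P2, Vic→P4.
Every actor is matched, so this is a perfect matching.

Yes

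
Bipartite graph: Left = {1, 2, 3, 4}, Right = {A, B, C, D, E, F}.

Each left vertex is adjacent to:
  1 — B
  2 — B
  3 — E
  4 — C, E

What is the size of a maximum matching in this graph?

A valid assignment of size 3: 1→B, 3→E, 4→C.
The set {1, 2} has only 1 neighbour ({B}), so by Hall's theorem at most 3 of the 4 left vertices can be matched.

3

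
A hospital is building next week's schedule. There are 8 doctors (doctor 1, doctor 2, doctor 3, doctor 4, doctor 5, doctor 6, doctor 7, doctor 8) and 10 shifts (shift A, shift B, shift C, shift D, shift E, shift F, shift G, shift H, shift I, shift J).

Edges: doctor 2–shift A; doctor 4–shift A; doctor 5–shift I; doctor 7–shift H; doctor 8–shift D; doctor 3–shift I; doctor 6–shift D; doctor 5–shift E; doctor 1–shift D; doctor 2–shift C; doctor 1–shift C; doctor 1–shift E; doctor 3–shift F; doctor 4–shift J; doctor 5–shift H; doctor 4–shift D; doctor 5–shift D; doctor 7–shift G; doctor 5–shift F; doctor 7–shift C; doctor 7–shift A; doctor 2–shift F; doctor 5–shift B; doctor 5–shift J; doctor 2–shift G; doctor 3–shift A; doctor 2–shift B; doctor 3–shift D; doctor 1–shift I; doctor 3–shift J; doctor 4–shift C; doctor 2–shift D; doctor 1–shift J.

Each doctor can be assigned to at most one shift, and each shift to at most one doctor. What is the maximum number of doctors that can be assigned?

A valid assignment of size 7: doctor 1-shift C, doctor 2-shift A, doctor 3-shift I, doctor 4-shift J, doctor 5-shift F, doctor 6-shift D, doctor 7-shift G.
The set {doctor 6, doctor 8} has only 1 neighbour ({shift D}), so by Hall's theorem at most 7 of the 8 doctors can be matched.

7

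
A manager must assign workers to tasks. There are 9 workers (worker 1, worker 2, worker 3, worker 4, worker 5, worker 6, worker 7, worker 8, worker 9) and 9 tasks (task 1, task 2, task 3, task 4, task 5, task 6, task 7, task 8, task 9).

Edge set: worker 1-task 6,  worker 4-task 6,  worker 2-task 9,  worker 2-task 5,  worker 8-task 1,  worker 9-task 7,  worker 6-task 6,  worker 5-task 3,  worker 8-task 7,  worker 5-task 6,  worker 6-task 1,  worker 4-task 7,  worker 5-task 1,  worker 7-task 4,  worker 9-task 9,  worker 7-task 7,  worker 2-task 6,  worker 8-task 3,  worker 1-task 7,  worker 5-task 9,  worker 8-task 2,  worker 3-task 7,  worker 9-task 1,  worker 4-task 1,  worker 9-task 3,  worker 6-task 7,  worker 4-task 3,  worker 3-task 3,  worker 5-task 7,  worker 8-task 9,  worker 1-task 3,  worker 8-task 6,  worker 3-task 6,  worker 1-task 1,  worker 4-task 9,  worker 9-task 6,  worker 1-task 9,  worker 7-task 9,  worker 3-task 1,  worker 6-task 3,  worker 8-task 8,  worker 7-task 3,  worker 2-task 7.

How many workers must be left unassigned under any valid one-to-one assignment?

1

One maximum matching: worker 1-task 9, worker 2-task 5, worker 3-task 3, worker 4-task 1, worker 5-task 6, worker 6-task 7, worker 7-task 4, worker 8-task 8.
The set {worker 1, worker 3, worker 4, worker 5, worker 6, worker 9} has only 5 neighbours ({task 1, task 3, task 6, task 7, task 9}), so by Hall's theorem at most 8 of the 9 workers can be matched.
That matches 8 of the 9, leaving 1 unmatched; no matching can do better.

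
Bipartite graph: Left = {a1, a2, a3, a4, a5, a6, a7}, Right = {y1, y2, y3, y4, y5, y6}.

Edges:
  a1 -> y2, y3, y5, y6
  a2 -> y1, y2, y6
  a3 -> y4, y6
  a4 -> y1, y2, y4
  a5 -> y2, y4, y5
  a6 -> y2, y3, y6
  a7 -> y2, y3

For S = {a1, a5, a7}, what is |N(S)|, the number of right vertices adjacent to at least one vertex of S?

5

The union of neighbours of {a1, a5, a7} is {y2, y3, y4, y5, y6}, which has 5 elements.
Since |N(S)| = 5 ≥ |S| = 3, Hall's condition holds for this subset.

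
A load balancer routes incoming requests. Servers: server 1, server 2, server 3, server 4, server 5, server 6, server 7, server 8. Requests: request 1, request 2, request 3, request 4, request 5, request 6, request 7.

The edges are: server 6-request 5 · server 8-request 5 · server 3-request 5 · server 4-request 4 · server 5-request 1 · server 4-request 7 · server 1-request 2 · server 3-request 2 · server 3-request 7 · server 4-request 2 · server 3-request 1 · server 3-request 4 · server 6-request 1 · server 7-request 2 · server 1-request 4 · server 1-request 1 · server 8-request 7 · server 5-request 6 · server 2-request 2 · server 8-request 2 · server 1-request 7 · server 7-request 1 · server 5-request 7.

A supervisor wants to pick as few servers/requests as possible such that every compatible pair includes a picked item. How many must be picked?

6

The 6 edges server 1–request 1, server 2–request 2, server 3–request 7, server 4–request 4, server 5–request 6, server 6–request 5 form a matching, so any vertex cover needs at least 6 vertices (one per matched edge).
Conversely {server 5, request 1, request 2, request 4, request 5, request 7} meets every edge and has exactly 6 vertices, so 6 is optimal.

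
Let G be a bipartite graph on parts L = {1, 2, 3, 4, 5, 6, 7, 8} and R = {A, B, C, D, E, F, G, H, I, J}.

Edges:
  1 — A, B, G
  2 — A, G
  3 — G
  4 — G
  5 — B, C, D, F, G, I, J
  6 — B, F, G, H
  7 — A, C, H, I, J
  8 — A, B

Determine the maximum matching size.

6

One maximum matching: 1→B, 2→A, 3→G, 5→F, 6→H, 7→J.
The set {1, 2, 3, 4, 8} has only 3 neighbours ({A, B, G}), so by Hall's theorem at most 6 of the 8 left vertices can be matched.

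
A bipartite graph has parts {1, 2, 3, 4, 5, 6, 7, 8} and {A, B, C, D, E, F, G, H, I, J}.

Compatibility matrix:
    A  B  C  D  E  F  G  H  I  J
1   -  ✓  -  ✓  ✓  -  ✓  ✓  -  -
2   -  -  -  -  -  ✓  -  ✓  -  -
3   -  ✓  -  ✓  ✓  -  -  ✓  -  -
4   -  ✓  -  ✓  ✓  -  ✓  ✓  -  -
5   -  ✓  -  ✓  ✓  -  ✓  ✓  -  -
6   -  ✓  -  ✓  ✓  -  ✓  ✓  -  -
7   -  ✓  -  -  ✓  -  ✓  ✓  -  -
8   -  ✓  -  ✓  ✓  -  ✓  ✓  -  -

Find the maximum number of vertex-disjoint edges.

One maximum matching: 1–B, 2–F, 3–D, 4–H, 5–E, 6–G.
The set {1, 3, 4, 5, 6, 7, 8} has only 5 neighbours ({B, D, E, G, H}), so by Hall's theorem at most 6 of the 8 left vertices can be matched.

6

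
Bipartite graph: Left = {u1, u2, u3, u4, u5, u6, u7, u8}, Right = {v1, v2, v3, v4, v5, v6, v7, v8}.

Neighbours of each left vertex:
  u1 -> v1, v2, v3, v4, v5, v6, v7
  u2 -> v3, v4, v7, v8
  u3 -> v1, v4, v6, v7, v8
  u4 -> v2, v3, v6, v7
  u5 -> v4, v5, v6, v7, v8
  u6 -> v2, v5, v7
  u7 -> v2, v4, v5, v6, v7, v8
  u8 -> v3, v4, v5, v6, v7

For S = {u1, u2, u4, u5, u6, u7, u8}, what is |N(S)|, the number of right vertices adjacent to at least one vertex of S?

8

The union of neighbours of {u1, u2, u4, u5, u6, u7, u8} is {v1, v2, v3, v4, v5, v6, v7, v8}, which has 8 elements.
Since |N(S)| = 8 ≥ |S| = 7, Hall's condition holds for this subset.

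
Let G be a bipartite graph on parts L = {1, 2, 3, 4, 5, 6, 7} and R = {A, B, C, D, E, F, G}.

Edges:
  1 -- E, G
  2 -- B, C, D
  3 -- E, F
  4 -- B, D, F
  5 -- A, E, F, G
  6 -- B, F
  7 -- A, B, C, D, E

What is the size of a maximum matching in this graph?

7

One maximum matching: 1–G, 2–C, 3–F, 4–D, 5–E, 6–B, 7–A.
All 7 left vertices are matched, so no larger matching exists.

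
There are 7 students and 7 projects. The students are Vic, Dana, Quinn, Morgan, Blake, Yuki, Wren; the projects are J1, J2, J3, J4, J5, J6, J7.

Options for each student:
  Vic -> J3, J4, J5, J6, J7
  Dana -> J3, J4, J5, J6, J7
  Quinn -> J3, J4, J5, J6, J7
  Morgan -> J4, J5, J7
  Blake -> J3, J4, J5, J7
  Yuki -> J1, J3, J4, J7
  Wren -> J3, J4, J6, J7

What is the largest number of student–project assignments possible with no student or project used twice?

A valid assignment of size 6: Vic–J4, Dana–J7, Quinn–J6, Morgan–J5, Blake–J3, Yuki–J1.
The set {Vic, Dana, Quinn, Morgan, Blake, Wren} has only 5 neighbours ({J3, J4, J5, J6, J7}), so by Hall's theorem at most 6 of the 7 students can be matched.

6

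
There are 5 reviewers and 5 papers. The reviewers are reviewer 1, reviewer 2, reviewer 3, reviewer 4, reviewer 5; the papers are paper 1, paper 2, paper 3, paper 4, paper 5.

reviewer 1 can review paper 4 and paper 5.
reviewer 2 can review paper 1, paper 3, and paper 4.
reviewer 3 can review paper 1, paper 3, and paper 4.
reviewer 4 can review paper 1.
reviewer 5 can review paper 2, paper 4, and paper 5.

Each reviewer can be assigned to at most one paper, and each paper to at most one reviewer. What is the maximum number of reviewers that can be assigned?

One maximum matching: reviewer 1–paper 5, reviewer 2–paper 4, reviewer 3–paper 3, reviewer 4–paper 1, reviewer 5–paper 2.
All 5 reviewers are matched, so no larger matching exists.

5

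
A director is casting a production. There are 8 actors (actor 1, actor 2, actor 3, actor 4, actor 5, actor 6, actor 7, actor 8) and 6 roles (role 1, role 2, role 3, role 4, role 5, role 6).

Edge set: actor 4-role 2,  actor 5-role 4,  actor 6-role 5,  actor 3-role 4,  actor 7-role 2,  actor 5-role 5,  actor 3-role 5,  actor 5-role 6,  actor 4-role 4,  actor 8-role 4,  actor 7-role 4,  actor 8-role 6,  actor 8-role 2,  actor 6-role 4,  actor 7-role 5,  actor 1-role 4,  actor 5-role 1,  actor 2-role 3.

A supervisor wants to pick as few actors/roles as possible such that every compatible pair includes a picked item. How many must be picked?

A maximum matching has 6 edges (e.g. actor 1–role 4, actor 2–role 3, actor 3–role 5, actor 4–role 2, actor 5–role 1, actor 8–role 6).
By König's theorem the minimum vertex cover has the same size. One such cover is {actor 2, actor 5, actor 8, role 2, role 4, role 5}.

6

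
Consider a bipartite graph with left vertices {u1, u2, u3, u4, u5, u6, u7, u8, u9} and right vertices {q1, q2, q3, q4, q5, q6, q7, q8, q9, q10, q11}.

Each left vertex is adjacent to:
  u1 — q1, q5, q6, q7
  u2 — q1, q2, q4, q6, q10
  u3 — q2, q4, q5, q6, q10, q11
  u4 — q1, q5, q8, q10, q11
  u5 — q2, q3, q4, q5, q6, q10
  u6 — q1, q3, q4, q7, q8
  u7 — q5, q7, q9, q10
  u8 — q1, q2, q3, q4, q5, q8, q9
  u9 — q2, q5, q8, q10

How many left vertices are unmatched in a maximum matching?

One maximum matching: u1→q6, u2→q2, u3→q4, u4→q11, u5→q3, u6→q1, u7→q7, u8→q9, u9→q8.
All 9 left vertices are matched, so no larger matching exists.
That matches 9 of the 9, leaving 0 unmatched; no matching can do better.

0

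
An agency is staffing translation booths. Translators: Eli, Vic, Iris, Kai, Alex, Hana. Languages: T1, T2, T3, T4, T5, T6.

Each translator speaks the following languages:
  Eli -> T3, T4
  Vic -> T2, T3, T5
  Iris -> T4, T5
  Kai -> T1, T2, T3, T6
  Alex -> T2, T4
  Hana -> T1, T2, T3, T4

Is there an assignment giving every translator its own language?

Yes

One maximum matching: Eli-T3, Vic-T5, Iris-T4, Kai-T6, Alex-T2, Hana-T1.
All 6 translators are covered.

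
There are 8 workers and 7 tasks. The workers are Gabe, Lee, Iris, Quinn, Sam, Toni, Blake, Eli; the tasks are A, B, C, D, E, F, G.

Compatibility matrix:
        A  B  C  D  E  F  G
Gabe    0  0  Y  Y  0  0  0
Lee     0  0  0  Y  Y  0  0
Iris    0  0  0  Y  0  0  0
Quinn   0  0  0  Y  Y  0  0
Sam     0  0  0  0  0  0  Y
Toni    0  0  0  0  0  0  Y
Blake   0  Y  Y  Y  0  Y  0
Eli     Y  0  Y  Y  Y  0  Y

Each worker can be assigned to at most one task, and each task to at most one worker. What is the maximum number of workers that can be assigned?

6

A valid assignment of size 6: Gabe–C, Lee–E, Iris–D, Sam–G, Blake–B, Eli–A.
The set {Lee, Iris, Quinn, Sam, Toni} has only 3 neighbours ({D, E, G}), so by Hall's theorem at most 6 of the 8 workers can be matched.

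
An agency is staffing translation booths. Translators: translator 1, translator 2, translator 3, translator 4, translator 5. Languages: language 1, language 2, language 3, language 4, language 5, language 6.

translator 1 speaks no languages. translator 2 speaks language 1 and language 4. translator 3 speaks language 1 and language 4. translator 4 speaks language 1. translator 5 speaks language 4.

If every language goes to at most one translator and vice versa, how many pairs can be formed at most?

2

A valid assignment of size 2: translator 2→language 1, translator 3→language 4.
The set {translator 1, translator 2, translator 3, translator 4, translator 5} has only 2 neighbours ({language 1, language 4}), so by Hall's theorem at most 2 of the 5 translators can be matched.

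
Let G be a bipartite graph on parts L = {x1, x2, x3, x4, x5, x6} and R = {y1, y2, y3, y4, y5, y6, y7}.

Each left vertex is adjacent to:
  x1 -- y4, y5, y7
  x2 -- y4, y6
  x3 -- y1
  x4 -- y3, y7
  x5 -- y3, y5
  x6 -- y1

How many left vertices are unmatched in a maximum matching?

For example, pair x1→y4, x2→y6, x3→y1, x4→y7, x5→y3.
The set {x3, x6} has only 1 neighbour ({y1}), so by Hall's theorem at most 5 of the 6 left vertices can be matched.
That matches 5 of the 6, leaving 1 unmatched; no matching can do better.

1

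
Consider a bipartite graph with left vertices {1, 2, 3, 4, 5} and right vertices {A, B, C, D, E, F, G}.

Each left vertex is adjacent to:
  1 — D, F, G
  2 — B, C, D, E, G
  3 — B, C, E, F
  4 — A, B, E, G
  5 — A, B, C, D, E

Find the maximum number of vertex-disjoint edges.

A valid assignment of size 5: 1-F, 2-G, 3-E, 4-B, 5-A.
All 5 left vertices are matched, so no larger matching exists.

5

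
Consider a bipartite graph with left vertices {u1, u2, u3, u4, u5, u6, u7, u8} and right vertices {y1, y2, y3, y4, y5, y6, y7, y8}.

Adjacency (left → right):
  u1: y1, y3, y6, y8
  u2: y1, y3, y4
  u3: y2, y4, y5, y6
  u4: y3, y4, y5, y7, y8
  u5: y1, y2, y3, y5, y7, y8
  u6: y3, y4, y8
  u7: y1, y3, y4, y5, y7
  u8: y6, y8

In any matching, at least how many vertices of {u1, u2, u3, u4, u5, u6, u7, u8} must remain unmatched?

0

A valid assignment of size 8: u1-y6, u2-y4, u3-y5, u4-y7, u5-y2, u6-y3, u7-y1, u8-y8.
All 8 left vertices are matched, so no larger matching exists.
That matches 8 of the 8, leaving 0 unmatched; no matching can do better.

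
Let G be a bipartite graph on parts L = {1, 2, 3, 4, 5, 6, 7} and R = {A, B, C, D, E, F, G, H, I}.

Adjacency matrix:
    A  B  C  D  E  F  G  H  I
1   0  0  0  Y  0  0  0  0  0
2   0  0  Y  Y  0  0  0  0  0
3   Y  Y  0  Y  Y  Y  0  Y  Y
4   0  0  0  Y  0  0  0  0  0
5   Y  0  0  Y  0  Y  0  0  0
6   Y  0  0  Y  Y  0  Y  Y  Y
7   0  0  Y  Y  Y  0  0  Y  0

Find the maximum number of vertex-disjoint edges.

6

A valid assignment of size 6: 1-D, 2-C, 3-A, 5-F, 6-G, 7-E.
The set {1, 4} has only 1 neighbour ({D}), so by Hall's theorem at most 6 of the 7 left vertices can be matched.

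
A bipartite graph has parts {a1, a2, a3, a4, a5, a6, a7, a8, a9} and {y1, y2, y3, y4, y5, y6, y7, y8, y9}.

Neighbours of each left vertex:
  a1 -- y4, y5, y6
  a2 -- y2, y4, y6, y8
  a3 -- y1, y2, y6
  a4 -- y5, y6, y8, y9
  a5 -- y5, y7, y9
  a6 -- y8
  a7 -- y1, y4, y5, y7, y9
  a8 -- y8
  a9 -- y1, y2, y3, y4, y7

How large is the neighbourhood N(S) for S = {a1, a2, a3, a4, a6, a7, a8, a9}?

9

The union of neighbours of {a1, a2, a3, a4, a6, a7, a8, a9} is {y1, y2, y3, y4, y5, y6, y7, y8, y9}, which has 9 elements.
Since |N(S)| = 9 ≥ |S| = 8, Hall's condition holds for this subset.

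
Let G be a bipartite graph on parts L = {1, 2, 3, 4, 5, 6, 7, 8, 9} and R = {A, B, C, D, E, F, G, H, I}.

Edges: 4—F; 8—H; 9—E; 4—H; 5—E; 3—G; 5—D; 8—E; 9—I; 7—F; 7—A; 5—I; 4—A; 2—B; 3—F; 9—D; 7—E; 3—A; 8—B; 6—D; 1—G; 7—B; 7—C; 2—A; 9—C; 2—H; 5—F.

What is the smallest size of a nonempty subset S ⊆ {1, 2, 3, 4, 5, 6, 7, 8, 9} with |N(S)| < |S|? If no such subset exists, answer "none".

A matching saturating every left vertex exists, for instance 1→G, 2→H, 3→A, 4→F, 5→I, 6→D, 7→C, 8→B, 9→E.
By Hall's marriage theorem, this means |N(S)| ≥ |S| for every subset S, so no violating subset exists.

none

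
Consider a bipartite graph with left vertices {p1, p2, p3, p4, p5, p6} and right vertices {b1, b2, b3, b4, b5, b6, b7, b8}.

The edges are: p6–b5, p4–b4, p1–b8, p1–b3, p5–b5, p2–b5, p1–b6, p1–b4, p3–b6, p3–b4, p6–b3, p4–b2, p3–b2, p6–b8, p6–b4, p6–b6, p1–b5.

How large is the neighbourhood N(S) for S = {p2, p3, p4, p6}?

The union of neighbours of {p2, p3, p4, p6} is {b2, b3, b4, b5, b6, b8}, which has 6 elements.
Since |N(S)| = 6 ≥ |S| = 4, Hall's condition holds for this subset.

6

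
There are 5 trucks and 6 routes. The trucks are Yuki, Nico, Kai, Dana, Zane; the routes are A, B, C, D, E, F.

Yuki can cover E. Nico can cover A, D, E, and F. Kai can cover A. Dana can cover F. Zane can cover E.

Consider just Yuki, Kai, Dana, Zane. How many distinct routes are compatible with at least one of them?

3

The union of neighbours of {Yuki, Kai, Dana, Zane} is {A, E, F}, which has 3 elements.
Since |N(S)| = 3 < |S| = 4, Hall's condition fails for this subset.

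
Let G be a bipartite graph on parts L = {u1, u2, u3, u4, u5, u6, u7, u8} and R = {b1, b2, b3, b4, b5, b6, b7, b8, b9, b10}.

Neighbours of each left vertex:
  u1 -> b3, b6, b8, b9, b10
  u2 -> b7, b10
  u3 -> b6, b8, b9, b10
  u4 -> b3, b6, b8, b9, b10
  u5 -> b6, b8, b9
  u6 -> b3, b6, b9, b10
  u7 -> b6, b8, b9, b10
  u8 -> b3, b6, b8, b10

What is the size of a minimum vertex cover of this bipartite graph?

6

{u2, b3, b6, b8, b9, b10} is a vertex cover of size 6: every edge has an endpoint in this set.
No smaller cover exists because u1–b10, u2–b7, u3–b9, u4–b6, u5–b8, u6–b3 is a matching of size 6, and a cover must include an endpoint of each of these disjoint edges (König's theorem).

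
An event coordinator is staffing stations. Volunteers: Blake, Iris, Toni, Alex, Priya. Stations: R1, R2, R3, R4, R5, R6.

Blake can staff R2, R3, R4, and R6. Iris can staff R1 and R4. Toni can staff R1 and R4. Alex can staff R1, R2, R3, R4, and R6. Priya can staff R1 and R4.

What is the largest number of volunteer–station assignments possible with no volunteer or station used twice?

4

One maximum matching: Blake-R3, Iris-R1, Toni-R4, Alex-R6.
The set {Iris, Toni, Priya} has only 2 neighbours ({R1, R4}), so by Hall's theorem at most 4 of the 5 volunteers can be matched.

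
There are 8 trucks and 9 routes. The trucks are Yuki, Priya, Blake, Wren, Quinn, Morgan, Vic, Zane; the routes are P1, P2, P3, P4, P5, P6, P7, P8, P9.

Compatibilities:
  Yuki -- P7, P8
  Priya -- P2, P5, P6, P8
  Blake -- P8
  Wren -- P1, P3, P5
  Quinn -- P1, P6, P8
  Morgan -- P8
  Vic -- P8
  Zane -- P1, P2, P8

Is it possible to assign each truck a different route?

No

The set {Blake, Morgan, Vic} has only 1 neighbour ({P8}), so by Hall's theorem at most 6 of the 8 trucks can be matched.
Hence no matching covers every truck.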